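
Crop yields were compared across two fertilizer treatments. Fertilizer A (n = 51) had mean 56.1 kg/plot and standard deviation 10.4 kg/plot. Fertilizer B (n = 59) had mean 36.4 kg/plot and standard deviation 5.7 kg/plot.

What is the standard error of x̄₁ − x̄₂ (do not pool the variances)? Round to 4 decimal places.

1.6345

Standard errors of each mean: 10.4/√51 = 1.4563 and 5.7/√59 = 0.7421.
SE(x̄₁ − x̄₂) = √(1.4563² + 0.7421²) = 1.6345 for independent samples with unequal variances.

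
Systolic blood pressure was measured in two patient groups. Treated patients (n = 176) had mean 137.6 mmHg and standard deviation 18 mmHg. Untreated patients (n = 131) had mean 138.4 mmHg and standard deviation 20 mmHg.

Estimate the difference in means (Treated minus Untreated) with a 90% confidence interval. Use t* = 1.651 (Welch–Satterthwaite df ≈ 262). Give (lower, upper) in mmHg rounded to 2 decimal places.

Per-group SEs: s₁/√n₁ = 18/√176 = 1.3568, s₂/√n₂ = 20/√131 = 1.7474.
Unpooled SE of the difference: √(1.84090624 + 3.05340676) = 2.2123.
Margin of error = t* · SE = 1.651 × 2.2123 = 3.6525.
x̄₁ − x̄₂ = 137.6 − 138.4 = -0.8000.
CI: -0.8000 ± 3.6525 = (-4.45, 2.85).

(-4.45, 2.85)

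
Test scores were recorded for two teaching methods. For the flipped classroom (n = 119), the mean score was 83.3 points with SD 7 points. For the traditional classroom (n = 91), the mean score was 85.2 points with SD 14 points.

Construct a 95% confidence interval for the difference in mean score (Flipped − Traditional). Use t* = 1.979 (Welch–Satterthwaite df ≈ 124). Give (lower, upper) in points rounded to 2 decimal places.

(-5.07, 1.27)

Per-group SEs: s₁/√n₁ = 7/√119 = 0.6417, s₂/√n₂ = 14/√91 = 1.4676.
Unpooled SE of the difference: √(0.41177889 + 2.15384976) = 1.6018.
Margin of error = t* · SE = 1.979 × 1.6018 = 3.1700.
x̄₁ − x̄₂ = 83.3 − 85.2 = -1.9000.
CI: -1.9000 ± 3.1700 = (-5.07, 1.27).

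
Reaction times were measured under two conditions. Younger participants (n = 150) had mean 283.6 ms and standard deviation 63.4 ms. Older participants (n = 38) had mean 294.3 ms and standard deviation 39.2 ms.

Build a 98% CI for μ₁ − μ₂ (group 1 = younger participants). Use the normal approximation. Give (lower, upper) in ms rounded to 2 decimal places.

Standard errors of each mean: 63.4/√150 = 5.1766 and 39.2/√38 = 6.3591.
SE(x̄₁ − x̄₂) = √(5.1766² + 6.3591²) = 8.1997 for independent samples with unequal variances.
With z* = 2.326, the margin is 2.326 × 8.1997 = 19.0725.
x̄₁ − x̄₂ = 283.6 − 294.3 = -10.7000; the interval is -10.7000 ± 19.0725 = (-29.77, 8.37).

(-29.77, 8.37)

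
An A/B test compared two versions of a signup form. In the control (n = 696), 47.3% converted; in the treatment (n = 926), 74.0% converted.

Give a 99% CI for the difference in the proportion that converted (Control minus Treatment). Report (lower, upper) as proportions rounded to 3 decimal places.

(-0.328, -0.206)

SE₁ = √(p̂₁(1−p̂₁)/n₁) = √(0.4730·0.5270/696) = 0.01892; SE₂ = √(0.7400·0.2600/926) = 0.01441.
Independent samples: SE of the difference = √(SE₁² + SE₂²) = √(0.0003579664 + 0.0002076481) = 0.02378.
z* for 99% confidence is 2.576, so the margin of error is 2.576 × 0.02378 = 0.06126.
Point estimate p̂₁ − p̂₂ = 0.4730 − 0.7400 = -0.2670.
-0.2670 ± 0.06126 → (-0.328, -0.206).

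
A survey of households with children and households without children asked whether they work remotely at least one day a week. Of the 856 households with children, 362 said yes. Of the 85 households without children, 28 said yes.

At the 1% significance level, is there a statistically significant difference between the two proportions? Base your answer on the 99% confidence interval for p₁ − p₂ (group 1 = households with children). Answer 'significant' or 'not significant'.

not significant

Sample proportions: 362/856 = 0.4229, 28/85 = 0.3294.
Each SE is √(p̂(1−p̂)/n): √(0.4229·0.5771/856) = 0.01689 and √(0.3294·0.6706/85) = 0.05098.
SE(p̂₁ − p̂₂) = √(SE₁² + SE₂²) = √(0.0002852721 + 0.0025989604) = 0.05371, since the two samples are independent.
At 99% confidence z* = 2.576; margin = 2.576 × 0.05371 = 0.13836.
The difference is 0.4229 − 0.3294 = 0.0935, so the interval is 0.0935 ± 0.13836 = (-0.04486, 0.23186).
The interval (-0.04486, 0.23186) contains 0, so the difference is not significant.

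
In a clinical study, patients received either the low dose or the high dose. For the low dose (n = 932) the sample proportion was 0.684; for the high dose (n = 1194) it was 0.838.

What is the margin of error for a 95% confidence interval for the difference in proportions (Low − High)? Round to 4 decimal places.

0.0364

The two standard errors are √(0.6840×0.3160/932) = 0.01523 and √(0.8380×0.1620/1194) = 0.01066.
Because the samples are independent, SE_diff = √(0.01523² + 0.01066²) = 0.01859.
Using z* = 1.960 for 95%, ME = 1.960 × 0.01859 = 0.03644.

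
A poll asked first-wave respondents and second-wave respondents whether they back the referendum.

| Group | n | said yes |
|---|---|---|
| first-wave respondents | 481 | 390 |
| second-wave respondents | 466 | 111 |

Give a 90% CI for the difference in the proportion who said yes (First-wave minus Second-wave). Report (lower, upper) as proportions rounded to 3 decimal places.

p̂₁ = 390/481 = 0.8108 and p̂₂ = 111/466 = 0.2382.
SE₁ = √(p̂₁(1−p̂₁)/n₁) = √(0.8108·0.1892/481) = 0.01786; SE₂ = √(0.2382·0.7618/466) = 0.01973.
Independent samples: SE of the difference = √(SE₁² + SE₂²) = √(0.0003189796 + 0.0003892729) = 0.02661.
z* for 90% confidence is 1.645, so the margin of error is 1.645 × 0.02661 = 0.04377.
Point estimate p̂₁ − p̂₂ = 0.8108 − 0.2382 = 0.5726.
0.5726 ± 0.04377 → (0.529, 0.616).

(0.529, 0.616)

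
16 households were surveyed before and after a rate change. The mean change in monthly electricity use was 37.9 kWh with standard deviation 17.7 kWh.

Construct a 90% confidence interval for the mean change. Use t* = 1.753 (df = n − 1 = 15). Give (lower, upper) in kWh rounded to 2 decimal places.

(30.14, 45.66)

This is a matched-pairs design, so SE = s_d/√n = 17.7/√16 = 4.4250.
Margin = 1.753 × 4.4250 = 7.7570; the interval is 37.9 ± 7.7570 = (30.14, 45.66).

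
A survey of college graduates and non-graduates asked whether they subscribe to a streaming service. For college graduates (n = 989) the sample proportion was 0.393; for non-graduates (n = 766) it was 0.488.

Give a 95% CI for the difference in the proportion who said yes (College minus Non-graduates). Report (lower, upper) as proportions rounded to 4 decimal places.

The two standard errors are √(0.3930×0.6070/989) = 0.01553 and √(0.4880×0.5120/766) = 0.01806.
Because the samples are independent, SE_diff = √(0.01553² + 0.01806²) = 0.02382.
Using z* = 1.960 for 95%, ME = 1.960 × 0.02382 = 0.04669.
p̂₁ − p̂₂ = -0.0950; interval -0.0950 ± 0.04669 gives (-0.1417, -0.0483).

(-0.1417, -0.0483)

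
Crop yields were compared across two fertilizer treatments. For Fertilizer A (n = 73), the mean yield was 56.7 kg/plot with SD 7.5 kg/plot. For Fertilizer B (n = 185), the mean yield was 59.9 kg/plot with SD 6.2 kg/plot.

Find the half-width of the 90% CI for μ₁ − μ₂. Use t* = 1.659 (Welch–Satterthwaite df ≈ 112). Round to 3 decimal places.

1.641

SE₁ = s₁/√n₁ = 7.5/√73 = 0.8778; SE₂ = 6.2/√185 = 0.4558.
Independent samples, unequal variances: SE_diff = √(SE₁² + SE₂²) = √(0.77053284 + 0.20775364) = 0.9891.
t* = 1.659, so margin of error = 1.659 × 0.9891 = 1.6409.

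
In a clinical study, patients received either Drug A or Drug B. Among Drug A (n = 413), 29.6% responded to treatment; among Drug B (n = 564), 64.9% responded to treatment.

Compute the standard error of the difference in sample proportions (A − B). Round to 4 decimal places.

SE₁ = √(p̂₁(1−p̂₁)/n₁) = √(0.2960·0.7040/413) = 0.02246; SE₂ = √(0.6490·0.3510/564) = 0.02010.
Independent samples: SE of the difference = √(SE₁² + SE₂²) = √(0.0005044516 + 0.00040401) = 0.03014.

0.0301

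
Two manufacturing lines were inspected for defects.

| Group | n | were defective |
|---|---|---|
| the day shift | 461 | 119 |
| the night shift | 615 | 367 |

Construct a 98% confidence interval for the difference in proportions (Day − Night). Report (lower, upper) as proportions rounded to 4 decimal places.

(-0.4047, -0.2725)

p̂₁ = 119/461 = 0.2581 and p̂₂ = 367/615 = 0.5967.
SE₁ = √(p̂₁(1−p̂₁)/n₁) = √(0.2581·0.7419/461) = 0.02038; SE₂ = √(0.5967·0.4033/615) = 0.01978.
Independent samples: SE of the difference = √(SE₁² + SE₂²) = √(0.0004153444 + 0.0003912484) = 0.02840.
z* for 98% confidence is 2.326, so the margin of error is 2.326 × 0.02840 = 0.06606.
Point estimate p̂₁ − p̂₂ = 0.2581 − 0.5967 = -0.3386.
-0.3386 ± 0.06606 → (-0.4047, -0.2725).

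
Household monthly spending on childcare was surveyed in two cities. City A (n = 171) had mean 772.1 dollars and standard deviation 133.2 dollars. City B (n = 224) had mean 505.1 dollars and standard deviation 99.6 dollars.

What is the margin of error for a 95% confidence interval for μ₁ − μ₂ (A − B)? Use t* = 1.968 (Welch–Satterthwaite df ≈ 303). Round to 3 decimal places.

23.945

SE₁ = s₁/√n₁ = 133.2/√171 = 10.1861; SE₂ = 99.6/√224 = 6.6548.
Independent samples, unequal variances: SE_diff = √(SE₁² + SE₂²) = √(103.75663321 + 44.28636304) = 12.1673.
t* = 1.968, so margin of error = 1.968 × 12.1673 = 23.9452.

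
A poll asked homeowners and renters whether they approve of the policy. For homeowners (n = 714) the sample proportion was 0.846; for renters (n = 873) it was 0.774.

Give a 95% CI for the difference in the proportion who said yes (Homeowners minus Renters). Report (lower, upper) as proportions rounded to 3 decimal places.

Each SE is √(p̂(1−p̂)/n): √(0.8460·0.1540/714) = 0.01351 and √(0.7740·0.2260/873) = 0.01416.
SE(p̂₁ − p̂₂) = √(SE₁² + SE₂²) = √(0.0001825201 + 0.0002005056) = 0.01957, since the two samples are independent.
At 95% confidence z* = 1.960; margin = 1.960 × 0.01957 = 0.03836.
The difference is 0.8460 − 0.7740 = 0.0720, so the interval is 0.0720 ± 0.03836 = (0.034, 0.110).

(0.034, 0.110)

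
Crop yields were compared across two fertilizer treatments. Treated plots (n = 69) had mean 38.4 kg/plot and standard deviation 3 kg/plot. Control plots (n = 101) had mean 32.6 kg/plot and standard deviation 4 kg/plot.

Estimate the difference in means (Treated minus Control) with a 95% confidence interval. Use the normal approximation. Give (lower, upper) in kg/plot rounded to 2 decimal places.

Standard errors of each mean: 3/√69 = 0.3612 and 4/√101 = 0.3980.
SE(x̄₁ − x̄₂) = √(0.3612² + 0.3980²) = 0.5375 for independent samples with unequal variances.
With z* = 1.960, the margin is 1.960 × 0.5375 = 1.0535.
x̄₁ − x̄₂ = 38.4 − 32.6 = 5.8000; the interval is 5.8000 ± 1.0535 = (4.75, 6.85).

(4.75, 6.85)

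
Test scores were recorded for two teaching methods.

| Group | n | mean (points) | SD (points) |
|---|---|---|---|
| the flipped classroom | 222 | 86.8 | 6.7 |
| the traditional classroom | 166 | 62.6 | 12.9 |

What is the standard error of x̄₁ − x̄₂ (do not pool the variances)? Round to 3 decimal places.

1.098

Standard errors of each mean: 6.7/√222 = 0.4497 and 12.9/√166 = 1.0012.
SE(x̄₁ − x̄₂) = √(0.4497² + 1.0012²) = 1.0976 for independent samples with unequal variances.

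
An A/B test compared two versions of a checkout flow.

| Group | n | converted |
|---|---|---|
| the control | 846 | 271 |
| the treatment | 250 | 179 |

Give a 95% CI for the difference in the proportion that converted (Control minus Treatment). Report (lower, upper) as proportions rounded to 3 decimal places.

p̂₁ = 271/846 = 0.3203 and p̂₂ = 179/250 = 0.7160.
SE₁ = √(p̂₁(1−p̂₁)/n₁) = √(0.3203·0.6797/846) = 0.01604; SE₂ = √(0.7160·0.2840/250) = 0.02852.
Independent samples: SE of the difference = √(SE₁² + SE₂²) = √(0.0002572816 + 0.0008133904) = 0.03272.
z* for 95% confidence is 1.960, so the margin of error is 1.960 × 0.03272 = 0.06413.
Point estimate p̂₁ − p̂₂ = 0.3203 − 0.7160 = -0.3957.
-0.3957 ± 0.06413 → (-0.460, -0.332).

(-0.460, -0.332)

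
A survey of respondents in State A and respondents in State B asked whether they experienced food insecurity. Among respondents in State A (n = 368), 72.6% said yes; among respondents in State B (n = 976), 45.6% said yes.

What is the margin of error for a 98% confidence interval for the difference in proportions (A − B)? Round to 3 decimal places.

0.066

Each SE is √(p̂(1−p̂)/n): √(0.7260·0.2740/368) = 0.02325 and √(0.4560·0.5440/976) = 0.01594.
SE(p̂₁ − p̂₂) = √(SE₁² + SE₂²) = √(0.0005405625 + 0.0002540836) = 0.02819, since the two samples are independent.
At 98% confidence z* = 2.326; margin = 2.326 × 0.02819 = 0.06557.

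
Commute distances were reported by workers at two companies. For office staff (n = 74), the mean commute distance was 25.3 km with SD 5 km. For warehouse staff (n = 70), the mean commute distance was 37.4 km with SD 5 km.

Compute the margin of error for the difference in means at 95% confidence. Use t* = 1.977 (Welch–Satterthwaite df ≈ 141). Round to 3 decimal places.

Per-group SEs: s₁/√n₁ = 5/√74 = 0.5812, s₂/√n₂ = 5/√70 = 0.5976.
Unpooled SE of the difference: √(0.33779344 + 0.35712576) = 0.8336.
Margin of error = t* · SE = 1.977 × 0.8336 = 1.6480.

1.648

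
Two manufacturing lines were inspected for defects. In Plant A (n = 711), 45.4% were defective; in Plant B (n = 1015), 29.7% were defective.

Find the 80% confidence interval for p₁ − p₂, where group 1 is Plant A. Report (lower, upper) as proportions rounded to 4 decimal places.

(0.1268, 0.1872)

Each SE is √(p̂(1−p̂)/n): √(0.4540·0.5460/711) = 0.01867 and √(0.2970·0.7030/1015) = 0.01434.
SE(p̂₁ − p̂₂) = √(SE₁² + SE₂²) = √(0.0003485689 + 0.0002056356) = 0.02354, since the two samples are independent.
At 80% confidence z* = 1.282; margin = 1.282 × 0.02354 = 0.03018.
The difference is 0.4540 − 0.2970 = 0.1570, so the interval is 0.1570 ± 0.03018 = (0.1268, 0.1872).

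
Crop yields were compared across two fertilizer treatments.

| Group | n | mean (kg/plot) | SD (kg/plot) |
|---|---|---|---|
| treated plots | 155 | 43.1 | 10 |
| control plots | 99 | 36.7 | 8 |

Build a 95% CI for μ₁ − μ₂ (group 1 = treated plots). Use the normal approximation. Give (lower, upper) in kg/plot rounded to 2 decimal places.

(4.17, 8.63)

Standard errors of each mean: 10/√155 = 0.8032 and 8/√99 = 0.8040.
SE(x̄₁ − x̄₂) = √(0.8032² + 0.8040²) = 1.1365 for independent samples with unequal variances.
With z* = 1.960, the margin is 1.960 × 1.1365 = 2.2275.
x̄₁ − x̄₂ = 43.1 − 36.7 = 6.4000; the interval is 6.4000 ± 2.2275 = (4.17, 8.63).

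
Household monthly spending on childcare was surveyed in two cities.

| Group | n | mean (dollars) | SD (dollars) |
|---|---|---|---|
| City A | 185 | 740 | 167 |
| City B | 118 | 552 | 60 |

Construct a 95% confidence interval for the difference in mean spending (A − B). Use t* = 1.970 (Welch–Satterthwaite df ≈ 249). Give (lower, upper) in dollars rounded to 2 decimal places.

(161.48, 214.52)

Standard errors of each mean: 167/√185 = 12.2781 and 60/√118 = 5.5234.
SE(x̄₁ − x̄₂) = √(12.2781² + 5.5234²) = 13.4633 for independent samples with unequal variances.
With t* = 1.970, the margin is 1.970 × 13.4633 = 26.5227.
x̄₁ − x̄₂ = 740 − 552 = 188.0000; the interval is 188.0000 ± 26.5227 = (161.48, 214.52).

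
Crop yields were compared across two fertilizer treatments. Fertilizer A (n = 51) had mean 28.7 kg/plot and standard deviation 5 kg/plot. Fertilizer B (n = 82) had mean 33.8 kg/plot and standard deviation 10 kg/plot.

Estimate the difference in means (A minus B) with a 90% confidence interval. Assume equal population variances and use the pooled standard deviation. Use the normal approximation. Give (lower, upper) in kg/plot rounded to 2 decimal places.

s_p = √[((n₁−1)s₁² + (n₂−1)s₂²)/(n₁+n₂−2)] = √[(50·5² + 81·10²)/131] = 8.4483.
SE = 8.4483·√(1/51 + 1/82) = 1.5066.
With z* = 1.645, margin = 1.645 × 1.5066 = 2.4784.
x̄₁ − x̄₂ = 28.7 − 33.8 = -5.1000; interval -5.1000 ± 2.4784 = (-7.58, -2.62).

(-7.58, -2.62)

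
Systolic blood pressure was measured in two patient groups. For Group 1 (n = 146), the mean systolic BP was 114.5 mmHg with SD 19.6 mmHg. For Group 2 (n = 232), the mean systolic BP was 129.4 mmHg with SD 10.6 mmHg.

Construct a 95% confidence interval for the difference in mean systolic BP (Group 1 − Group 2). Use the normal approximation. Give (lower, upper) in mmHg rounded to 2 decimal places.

(-18.36, -11.44)

Standard errors of each mean: 19.6/√146 = 1.6221 and 10.6/√232 = 0.6959.
SE(x̄₁ − x̄₂) = √(1.6221² + 0.6959²) = 1.7651 for independent samples with unequal variances.
With z* = 1.960, the margin is 1.960 × 1.7651 = 3.4596.
x̄₁ − x̄₂ = 114.5 − 129.4 = -14.9000; the interval is -14.9000 ± 3.4596 = (-18.36, -11.44).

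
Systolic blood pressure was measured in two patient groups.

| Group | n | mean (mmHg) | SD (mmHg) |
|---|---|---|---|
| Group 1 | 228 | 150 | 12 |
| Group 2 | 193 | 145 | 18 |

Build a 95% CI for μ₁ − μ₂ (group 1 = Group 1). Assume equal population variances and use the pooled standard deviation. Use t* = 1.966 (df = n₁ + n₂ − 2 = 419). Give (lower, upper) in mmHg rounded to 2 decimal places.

s_p = √[((n₁−1)s₁² + (n₂−1)s₂²)/(n₁+n₂−2)] = √[(227·12² + 192·18²)/419] = 15.0493.
SE = 15.0493·√(1/228 + 1/193) = 1.4720.
With t* = 1.966, margin = 1.966 × 1.4720 = 2.8940.
x̄₁ − x̄₂ = 150 − 145 = 5.0000; interval 5.0000 ± 2.8940 = (2.11, 7.89).

(2.11, 7.89)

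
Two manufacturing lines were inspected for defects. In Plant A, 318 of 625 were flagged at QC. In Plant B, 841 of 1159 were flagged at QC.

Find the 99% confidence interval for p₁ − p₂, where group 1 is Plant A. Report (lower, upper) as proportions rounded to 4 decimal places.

(-0.2784, -0.1552)

First, p̂₁ = 318/625 = 0.5088; p̂₂ = 841/1159 = 0.7256.
The two standard errors are √(0.5088×0.4912/625) = 0.02000 and √(0.7256×0.2744/1159) = 0.01311.
Because the samples are independent, SE_diff = √(0.02000² + 0.01311²) = 0.02391.
Using z* = 2.576 for 99%, ME = 2.576 × 0.02391 = 0.06159.
p̂₁ − p̂₂ = -0.2168; interval -0.2168 ± 0.06159 gives (-0.2784, -0.1552).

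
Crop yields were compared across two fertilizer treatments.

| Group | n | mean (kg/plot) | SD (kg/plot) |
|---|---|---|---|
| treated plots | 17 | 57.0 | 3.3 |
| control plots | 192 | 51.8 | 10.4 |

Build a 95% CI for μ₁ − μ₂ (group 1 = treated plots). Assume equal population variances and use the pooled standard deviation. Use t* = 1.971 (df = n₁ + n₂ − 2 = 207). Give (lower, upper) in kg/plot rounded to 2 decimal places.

(0.20, 10.20)

Pooled variance s_p² = [16·3.3² + 191·10.4²] / (17+192−2) = 100.6415, so s_p = 10.0320.
SE_diff = s_p·√(1/n₁ + 1/n₂) = 10.0320·√(1/17 + 1/192) = 2.5385.
t* = 1.971; margin = 1.971 × 2.5385 = 5.0034.
Difference = 57.0 − 51.8 = 5.2000.
5.2000 ± 5.0034 → (0.20, 10.20).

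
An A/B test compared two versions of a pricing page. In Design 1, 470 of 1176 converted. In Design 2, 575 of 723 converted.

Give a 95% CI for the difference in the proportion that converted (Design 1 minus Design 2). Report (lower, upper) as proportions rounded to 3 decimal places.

(-0.436, -0.355)

Sample proportions: 470/1176 = 0.3997, 575/723 = 0.7953.
Each SE is √(p̂(1−p̂)/n): √(0.3997·0.6003/1176) = 0.01428 and √(0.7953·0.2047/723) = 0.01501.
SE(p̂₁ − p̂₂) = √(SE₁² + SE₂²) = √(0.0002039184 + 0.0002253001) = 0.02072, since the two samples are independent.
At 95% confidence z* = 1.960; margin = 1.960 × 0.02072 = 0.04061.
The difference is 0.3997 − 0.7953 = -0.3956, so the interval is -0.3956 ± 0.04061 = (-0.436, -0.355).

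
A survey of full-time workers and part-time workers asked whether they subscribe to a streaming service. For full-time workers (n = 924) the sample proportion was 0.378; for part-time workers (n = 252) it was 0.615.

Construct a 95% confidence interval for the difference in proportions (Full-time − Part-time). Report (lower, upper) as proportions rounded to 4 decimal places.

(-0.3047, -0.1693)

SE₁ = √(p̂₁(1−p̂₁)/n₁) = √(0.3780·0.6220/924) = 0.01595; SE₂ = √(0.6150·0.3850/252) = 0.03065.
Independent samples: SE of the difference = √(SE₁² + SE₂²) = √(0.0002544025 + 0.0009394225) = 0.03455.
z* for 95% confidence is 1.960, so the margin of error is 1.960 × 0.03455 = 0.06772.
Point estimate p̂₁ − p̂₂ = 0.3780 − 0.6150 = -0.2370.
-0.2370 ± 0.06772 → (-0.3047, -0.1693).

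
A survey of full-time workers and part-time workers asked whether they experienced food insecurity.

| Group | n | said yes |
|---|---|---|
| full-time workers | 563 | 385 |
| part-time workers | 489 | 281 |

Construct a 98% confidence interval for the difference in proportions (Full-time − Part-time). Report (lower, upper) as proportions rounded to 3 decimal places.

(0.040, 0.178)

Sample proportions: 385/563 = 0.6838, 281/489 = 0.5746.
Each SE is √(p̂(1−p̂)/n): √(0.6838·0.3162/563) = 0.01960 and √(0.5746·0.4254/489) = 0.02236.
SE(p̂₁ − p̂₂) = √(SE₁² + SE₂²) = √(0.00038416 + 0.0004999696) = 0.02973, since the two samples are independent.
At 98% confidence z* = 2.326; margin = 2.326 × 0.02973 = 0.06915.
The difference is 0.6838 − 0.5746 = 0.1092, so the interval is 0.1092 ± 0.06915 = (0.040, 0.178).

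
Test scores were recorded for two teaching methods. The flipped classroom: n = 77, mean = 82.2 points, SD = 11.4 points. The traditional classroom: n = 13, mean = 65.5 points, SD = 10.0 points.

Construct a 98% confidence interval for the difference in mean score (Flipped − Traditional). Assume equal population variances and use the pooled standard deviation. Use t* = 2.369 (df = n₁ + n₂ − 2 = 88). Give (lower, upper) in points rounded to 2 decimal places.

s_p = √[((n₁−1)s₁² + (n₂−1)s₂²)/(n₁+n₂−2)] = √[(76·11.4² + 12·10.0²)/88] = 11.2194.
SE = 11.2194·√(1/77 + 1/13) = 3.3641.
With t* = 2.369, margin = 2.369 × 3.3641 = 7.9696.
x̄₁ − x̄₂ = 82.2 − 65.5 = 16.7000; interval 16.7000 ± 7.9696 = (8.73, 24.67).

(8.73, 24.67)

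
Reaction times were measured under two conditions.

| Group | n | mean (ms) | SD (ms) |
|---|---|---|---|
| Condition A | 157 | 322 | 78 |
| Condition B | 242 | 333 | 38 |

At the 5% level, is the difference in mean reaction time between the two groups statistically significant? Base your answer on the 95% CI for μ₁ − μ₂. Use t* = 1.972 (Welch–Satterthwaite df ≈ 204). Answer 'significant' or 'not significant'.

SE₁ = s₁/√n₁ = 78/√157 = 6.2251; SE₂ = 38/√242 = 2.4427.
Independent samples, unequal variances: SE_diff = √(SE₁² + SE₂²) = √(38.75187001 + 5.96678329) = 6.6872.
t* = 1.972, so margin of error = 1.972 × 6.6872 = 13.1872.
Difference in means = 322 − 333 = -11.0000.
-11.0000 ± 13.1872 → (-24.1872, 2.1872).
The interval (-24.1872, 2.1872) contains 0, so the difference is not significant.

not significant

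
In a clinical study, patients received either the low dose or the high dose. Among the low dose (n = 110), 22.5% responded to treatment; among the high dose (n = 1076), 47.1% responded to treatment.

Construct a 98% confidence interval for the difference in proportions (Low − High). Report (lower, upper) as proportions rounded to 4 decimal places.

The two standard errors are √(0.2250×0.7750/110) = 0.03981 and √(0.4710×0.5290/1076) = 0.01522.
Because the samples are independent, SE_diff = √(0.03981² + 0.01522²) = 0.04262.
Using z* = 2.326 for 98%, ME = 2.326 × 0.04262 = 0.09913.
p̂₁ − p̂₂ = -0.2460; interval -0.2460 ± 0.09913 gives (-0.3451, -0.1469).

(-0.3451, -0.1469)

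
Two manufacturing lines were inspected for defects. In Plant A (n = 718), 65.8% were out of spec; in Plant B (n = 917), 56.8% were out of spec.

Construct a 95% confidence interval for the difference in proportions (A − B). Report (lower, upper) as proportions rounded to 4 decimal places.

(0.0428, 0.1372)

SE₁ = √(p̂₁(1−p̂₁)/n₁) = √(0.6580·0.3420/718) = 0.01770; SE₂ = √(0.5680·0.4320/917) = 0.01636.
Independent samples: SE of the difference = √(SE₁² + SE₂²) = √(0.00031329 + 0.0002676496) = 0.02410.
z* for 95% confidence is 1.960, so the margin of error is 1.960 × 0.02410 = 0.04724.
Point estimate p̂₁ − p̂₂ = 0.6580 − 0.5680 = 0.0900.
0.0900 ± 0.04724 → (0.0428, 0.1372).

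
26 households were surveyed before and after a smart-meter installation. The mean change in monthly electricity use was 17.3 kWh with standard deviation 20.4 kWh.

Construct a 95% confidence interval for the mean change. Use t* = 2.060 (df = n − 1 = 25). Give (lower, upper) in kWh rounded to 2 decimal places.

(9.06, 25.54)

This is a matched-pairs design, so SE = s_d/√n = 20.4/√26 = 4.0008.
Margin = 2.060 × 4.0008 = 8.2416; the interval is 17.3 ± 8.2416 = (9.06, 25.54).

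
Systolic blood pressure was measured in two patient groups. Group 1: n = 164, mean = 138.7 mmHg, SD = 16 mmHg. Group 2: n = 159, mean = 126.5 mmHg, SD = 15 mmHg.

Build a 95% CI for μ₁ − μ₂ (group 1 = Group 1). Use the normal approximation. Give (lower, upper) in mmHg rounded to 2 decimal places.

Per-group SEs: s₁/√n₁ = 16/√164 = 1.2494, s₂/√n₂ = 15/√159 = 1.1896.
Unpooled SE of the difference: √(1.56100036 + 1.41514816) = 1.7252.
Margin of error = z* · SE = 1.960 × 1.7252 = 3.3814.
x̄₁ − x̄₂ = 138.7 − 126.5 = 12.2000.
CI: 12.2000 ± 3.3814 = (8.82, 15.58).

(8.82, 15.58)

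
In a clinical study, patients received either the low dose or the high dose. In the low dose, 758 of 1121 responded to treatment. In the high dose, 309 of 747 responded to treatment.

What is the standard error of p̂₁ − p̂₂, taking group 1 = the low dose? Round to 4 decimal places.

First, p̂₁ = 758/1121 = 0.6762; p̂₂ = 309/747 = 0.4137.
The two standard errors are √(0.6762×0.3238/1121) = 0.01398 and √(0.4137×0.5863/747) = 0.01802.
Because the samples are independent, SE_diff = √(0.01398² + 0.01802²) = 0.02281.

0.0228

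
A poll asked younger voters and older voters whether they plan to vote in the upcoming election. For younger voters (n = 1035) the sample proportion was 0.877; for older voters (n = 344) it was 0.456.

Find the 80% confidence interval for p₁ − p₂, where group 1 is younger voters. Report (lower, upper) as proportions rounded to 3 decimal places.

(0.384, 0.458)

SE₁ = √(p̂₁(1−p̂₁)/n₁) = √(0.8770·0.1230/1035) = 0.01021; SE₂ = √(0.4560·0.5440/344) = 0.02685.
Independent samples: SE of the difference = √(SE₁² + SE₂²) = √(0.0001042441 + 0.0007209225) = 0.02873.
z* for 80% confidence is 1.282, so the margin of error is 1.282 × 0.02873 = 0.03683.
Point estimate p̂₁ − p̂₂ = 0.8770 − 0.4560 = 0.4210.
0.4210 ± 0.03683 → (0.384, 0.458).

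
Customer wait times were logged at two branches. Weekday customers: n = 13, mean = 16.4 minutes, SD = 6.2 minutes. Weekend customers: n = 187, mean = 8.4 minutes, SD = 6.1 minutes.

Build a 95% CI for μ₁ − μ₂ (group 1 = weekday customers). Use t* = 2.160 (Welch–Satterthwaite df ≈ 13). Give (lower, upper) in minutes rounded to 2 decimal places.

(4.16, 11.84)

Standard errors of each mean: 6.2/√13 = 1.7196 and 6.1/√187 = 0.4461.
SE(x̄₁ − x̄₂) = √(1.7196² + 0.4461²) = 1.7765 for independent samples with unequal variances.
With t* = 2.160, the margin is 2.160 × 1.7765 = 3.8372.
x̄₁ − x̄₂ = 16.4 − 8.4 = 8.0000; the interval is 8.0000 ± 3.8372 = (4.16, 11.84).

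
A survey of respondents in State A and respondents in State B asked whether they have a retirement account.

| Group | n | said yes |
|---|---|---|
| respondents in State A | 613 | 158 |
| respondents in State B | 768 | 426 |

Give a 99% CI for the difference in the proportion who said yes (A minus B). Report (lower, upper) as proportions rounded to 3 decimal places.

(-0.362, -0.232)

Sample proportions: 158/613 = 0.2577, 426/768 = 0.5547.
Each SE is √(p̂(1−p̂)/n): √(0.2577·0.7423/613) = 0.01767 and √(0.5547·0.4453/768) = 0.01793.
SE(p̂₁ − p̂₂) = √(SE₁² + SE₂²) = √(0.0003122289 + 0.0003214849) = 0.02517, since the two samples are independent.
At 99% confidence z* = 2.576; margin = 2.576 × 0.02517 = 0.06484.
The difference is 0.2577 − 0.5547 = -0.2970, so the interval is -0.2970 ± 0.06484 = (-0.362, -0.232).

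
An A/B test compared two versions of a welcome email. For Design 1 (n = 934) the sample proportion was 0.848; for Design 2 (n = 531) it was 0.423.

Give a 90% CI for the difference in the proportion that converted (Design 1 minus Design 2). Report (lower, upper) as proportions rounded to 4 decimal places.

(0.3848, 0.4652)

Each SE is √(p̂(1−p̂)/n): √(0.8480·0.1520/934) = 0.01175 and √(0.4230·0.5770/531) = 0.02144.
SE(p̂₁ − p̂₂) = √(SE₁² + SE₂²) = √(0.0001380625 + 0.0004596736) = 0.02445, since the two samples are independent.
At 90% confidence z* = 1.645; margin = 1.645 × 0.02445 = 0.04022.
The difference is 0.8480 − 0.4230 = 0.4250, so the interval is 0.4250 ± 0.04022 = (0.3848, 0.4652).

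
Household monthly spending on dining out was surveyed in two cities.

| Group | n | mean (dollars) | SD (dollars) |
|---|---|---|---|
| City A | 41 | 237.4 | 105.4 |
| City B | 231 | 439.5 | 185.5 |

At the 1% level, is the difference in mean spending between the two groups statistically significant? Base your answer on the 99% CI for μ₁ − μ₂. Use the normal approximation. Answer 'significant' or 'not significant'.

Standard errors of each mean: 105.4/√41 = 16.4607 and 185.5/√231 = 12.2050.
SE(x̄₁ − x̄₂) = √(16.4607² + 12.2050²) = 20.4919 for independent samples with unequal variances.
With z* = 2.576, the margin is 2.576 × 20.4919 = 52.7871.
x̄₁ − x̄₂ = 237.4 − 439.5 = -202.1000; the interval is -202.1000 ± 52.7871 = (-254.8871, -149.3129).
The interval (-254.8871, -149.3129) does not contain 0, so the difference is significant.

significant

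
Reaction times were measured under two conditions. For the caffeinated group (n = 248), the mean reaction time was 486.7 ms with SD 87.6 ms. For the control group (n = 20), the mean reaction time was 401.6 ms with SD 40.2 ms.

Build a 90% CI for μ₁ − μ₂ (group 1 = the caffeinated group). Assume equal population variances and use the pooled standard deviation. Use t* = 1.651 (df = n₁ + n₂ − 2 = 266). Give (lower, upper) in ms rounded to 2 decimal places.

(52.44, 117.76)

s_p = √[((n₁−1)s₁² + (n₂−1)s₂²)/(n₁+n₂−2)] = √[(247·87.6² + 19·40.2²)/266] = 85.0945.
SE = 85.0945·√(1/248 + 1/20) = 19.7801.
With t* = 1.651, margin = 1.651 × 19.7801 = 32.6569.
x̄₁ − x̄₂ = 486.7 − 401.6 = 85.1000; interval 85.1000 ± 32.6569 = (52.44, 117.76).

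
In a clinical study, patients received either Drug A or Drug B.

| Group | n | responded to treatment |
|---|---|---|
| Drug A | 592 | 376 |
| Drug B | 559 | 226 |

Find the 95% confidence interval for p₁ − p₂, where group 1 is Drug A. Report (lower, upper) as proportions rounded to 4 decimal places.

(0.1746, 0.2870)

p̂₁ = 376/592 = 0.6351 and p̂₂ = 226/559 = 0.4043.
SE₁ = √(p̂₁(1−p̂₁)/n₁) = √(0.6351·0.3649/592) = 0.01979; SE₂ = √(0.4043·0.5957/559) = 0.02076.
Independent samples: SE of the difference = √(SE₁² + SE₂²) = √(0.0003916441 + 0.0004309776) = 0.02868.
z* for 95% confidence is 1.960, so the margin of error is 1.960 × 0.02868 = 0.05621.
Point estimate p̂₁ − p̂₂ = 0.6351 − 0.4043 = 0.2308.
0.2308 ± 0.05621 → (0.1746, 0.2870).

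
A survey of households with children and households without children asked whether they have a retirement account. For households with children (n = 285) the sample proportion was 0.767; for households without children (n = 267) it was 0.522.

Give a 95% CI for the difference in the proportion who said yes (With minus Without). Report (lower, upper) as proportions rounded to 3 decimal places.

(0.168, 0.322)

Each SE is √(p̂(1−p̂)/n): √(0.7670·0.2330/285) = 0.02504 and √(0.5220·0.4780/267) = 0.03057.
SE(p̂₁ − p̂₂) = √(SE₁² + SE₂²) = √(0.0006270016 + 0.0009345249) = 0.03952, since the two samples are independent.
At 95% confidence z* = 1.960; margin = 1.960 × 0.03952 = 0.07746.
The difference is 0.7670 − 0.5220 = 0.2450, so the interval is 0.2450 ± 0.07746 = (0.168, 0.322).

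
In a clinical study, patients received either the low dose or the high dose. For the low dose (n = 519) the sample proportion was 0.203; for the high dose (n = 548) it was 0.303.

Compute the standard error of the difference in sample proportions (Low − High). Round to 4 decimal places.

0.0264

The two standard errors are √(0.2030×0.7970/519) = 0.01766 and √(0.3030×0.6970/548) = 0.01963.
Because the samples are independent, SE_diff = √(0.01766² + 0.01963²) = 0.02640.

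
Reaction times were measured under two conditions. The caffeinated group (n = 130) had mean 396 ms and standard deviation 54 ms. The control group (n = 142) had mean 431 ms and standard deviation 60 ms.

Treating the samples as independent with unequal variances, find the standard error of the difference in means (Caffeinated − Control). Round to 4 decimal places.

6.9125

Standard errors of each mean: 54/√130 = 4.7361 and 60/√142 = 5.0351.
SE(x̄₁ − x̄₂) = √(4.7361² + 5.0351²) = 6.9125 for independent samples with unequal variances.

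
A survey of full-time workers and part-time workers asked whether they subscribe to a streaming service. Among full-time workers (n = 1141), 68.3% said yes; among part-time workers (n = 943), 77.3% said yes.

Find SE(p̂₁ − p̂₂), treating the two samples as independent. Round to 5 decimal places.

The two standard errors are √(0.6830×0.3170/1141) = 0.01378 and √(0.7730×0.2270/943) = 0.01364.
Because the samples are independent, SE_diff = √(0.01378² + 0.01364²) = 0.01939.

0.01939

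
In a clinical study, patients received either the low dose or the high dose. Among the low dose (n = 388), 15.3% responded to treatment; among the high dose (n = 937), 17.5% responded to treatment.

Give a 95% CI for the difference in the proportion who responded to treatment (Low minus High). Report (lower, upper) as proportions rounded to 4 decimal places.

The two standard errors are √(0.1530×0.8470/388) = 0.01828 and √(0.1750×0.8250/937) = 0.01241.
Because the samples are independent, SE_diff = √(0.01828² + 0.01241²) = 0.02209.
Using z* = 1.960 for 95%, ME = 1.960 × 0.02209 = 0.04330.
p̂₁ − p̂₂ = -0.0220; interval -0.0220 ± 0.04330 gives (-0.0653, 0.0213).

(-0.0653, 0.0213)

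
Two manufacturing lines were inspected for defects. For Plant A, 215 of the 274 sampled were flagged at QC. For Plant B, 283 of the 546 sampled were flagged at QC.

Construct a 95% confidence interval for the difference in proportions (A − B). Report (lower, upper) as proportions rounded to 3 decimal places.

Sample proportions: 215/274 = 0.7847, 283/546 = 0.5183.
Each SE is √(p̂(1−p̂)/n): √(0.7847·0.2153/274) = 0.02483 and √(0.5183·0.4817/546) = 0.02138.
SE(p̂₁ − p̂₂) = √(SE₁² + SE₂²) = √(0.0006165289 + 0.0004571044) = 0.03277, since the two samples are independent.
At 95% confidence z* = 1.960; margin = 1.960 × 0.03277 = 0.06423.
The difference is 0.7847 − 0.5183 = 0.2664, so the interval is 0.2664 ± 0.06423 = (0.202, 0.331).

(0.202, 0.331)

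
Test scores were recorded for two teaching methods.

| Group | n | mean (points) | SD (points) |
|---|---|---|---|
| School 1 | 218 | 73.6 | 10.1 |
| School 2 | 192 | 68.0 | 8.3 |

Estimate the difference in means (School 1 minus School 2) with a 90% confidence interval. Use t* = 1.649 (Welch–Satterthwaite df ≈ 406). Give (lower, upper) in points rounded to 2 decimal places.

Standard errors of each mean: 10.1/√218 = 0.6841 and 8.3/√192 = 0.5990.
SE(x̄₁ − x̄₂) = √(0.6841² + 0.5990²) = 0.9093 for independent samples with unequal variances.
With t* = 1.649, the margin is 1.649 × 0.9093 = 1.4994.
x̄₁ − x̄₂ = 73.6 − 68.0 = 5.6000; the interval is 5.6000 ± 1.4994 = (4.10, 7.10).

(4.10, 7.10)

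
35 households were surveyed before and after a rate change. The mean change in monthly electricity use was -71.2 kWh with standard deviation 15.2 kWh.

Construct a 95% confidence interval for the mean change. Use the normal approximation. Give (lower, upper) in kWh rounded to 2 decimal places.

Paired design: SE = s_d/√n = 15.2/√35 = 2.5693.
z* = 1.960; margin of error = 1.960 × 2.5693 = 5.0358.
-71.2 ± 5.0358 → (-76.24, -66.16).

(-76.24, -66.16)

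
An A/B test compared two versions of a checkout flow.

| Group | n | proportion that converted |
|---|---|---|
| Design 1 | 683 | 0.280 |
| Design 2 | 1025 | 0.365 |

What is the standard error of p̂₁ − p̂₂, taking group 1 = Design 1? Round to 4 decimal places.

0.0228

Each SE is √(p̂(1−p̂)/n): √(0.2800·0.7200/683) = 0.01718 and √(0.3650·0.6350/1025) = 0.01504.
SE(p̂₁ − p̂₂) = √(SE₁² + SE₂²) = √(0.0002951524 + 0.0002262016) = 0.02283, since the two samples are independent.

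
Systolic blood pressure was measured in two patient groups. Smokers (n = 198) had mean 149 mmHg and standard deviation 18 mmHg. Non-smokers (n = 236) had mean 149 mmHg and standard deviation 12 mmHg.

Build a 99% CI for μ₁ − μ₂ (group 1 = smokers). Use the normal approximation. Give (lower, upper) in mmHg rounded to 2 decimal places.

Per-group SEs: s₁/√n₁ = 18/√198 = 1.2792, s₂/√n₂ = 12/√236 = 0.7811.
Unpooled SE of the difference: √(1.63635264 + 0.61011721) = 1.4988.
Margin of error = z* · SE = 2.576 × 1.4988 = 3.8609.
x̄₁ − x̄₂ = 149 − 149 = 0.0000.
CI: 0.0000 ± 3.8609 = (-3.86, 3.86).

(-3.86, 3.86)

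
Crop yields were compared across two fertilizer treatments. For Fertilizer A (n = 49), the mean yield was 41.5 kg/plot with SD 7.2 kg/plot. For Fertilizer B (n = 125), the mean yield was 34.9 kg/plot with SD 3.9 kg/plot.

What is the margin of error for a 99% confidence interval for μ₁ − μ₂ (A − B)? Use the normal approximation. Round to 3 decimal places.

Per-group SEs: s₁/√n₁ = 7.2/√49 = 1.0286, s₂/√n₂ = 3.9/√125 = 0.3488.
Unpooled SE of the difference: √(1.05801796 + 0.12166144) = 1.0861.
Margin of error = z* · SE = 2.576 × 1.0861 = 2.7978.

2.798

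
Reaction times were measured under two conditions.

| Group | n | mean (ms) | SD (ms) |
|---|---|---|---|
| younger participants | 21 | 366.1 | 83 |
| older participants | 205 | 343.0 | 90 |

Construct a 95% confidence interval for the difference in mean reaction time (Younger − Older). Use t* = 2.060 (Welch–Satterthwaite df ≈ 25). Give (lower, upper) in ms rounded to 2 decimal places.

Standard errors of each mean: 83/√21 = 18.1121 and 90/√205 = 6.2859.
SE(x̄₁ − x̄₂) = √(18.1121² + 6.2859²) = 19.1719 for independent samples with unequal variances.
With t* = 2.060, the margin is 2.060 × 19.1719 = 39.4941.
x̄₁ − x̄₂ = 366.1 − 343.0 = 23.1000; the interval is 23.1000 ± 39.4941 = (-16.39, 62.59).

(-16.39, 62.59)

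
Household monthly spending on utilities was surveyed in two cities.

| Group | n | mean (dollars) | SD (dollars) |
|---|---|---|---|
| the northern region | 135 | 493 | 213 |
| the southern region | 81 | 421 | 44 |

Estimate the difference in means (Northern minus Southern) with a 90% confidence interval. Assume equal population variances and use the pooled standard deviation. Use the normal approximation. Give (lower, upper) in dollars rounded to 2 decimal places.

(32.54, 111.46)

s_p = √[((n₁−1)s₁² + (n₂−1)s₂²)/(n₁+n₂−2)] = √[(134·213² + 80·44²)/214] = 170.6821.
SE = 170.6821·√(1/135 + 1/81) = 23.9886.
With z* = 1.645, margin = 1.645 × 23.9886 = 39.4612.
x̄₁ − x̄₂ = 493 − 421 = 72.0000; interval 72.0000 ± 39.4612 = (32.54, 111.46).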